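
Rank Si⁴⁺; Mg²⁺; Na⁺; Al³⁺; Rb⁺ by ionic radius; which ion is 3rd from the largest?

Si⁴⁺: 10 e⁻, Z=14, Al³⁺: 10 e⁻, Z=13, Mg²⁺: 10 e⁻, Z=12, Na⁺: 10 e⁻, Z=11, Rb⁺: 36 e⁻, Z=37. Si⁴⁺ < Al³⁺ (isoelectronic, higher Z=14 is smaller); Al³⁺ < Mg²⁺ (isoelectronic, higher Z=13 is smaller); Mg²⁺ < Na⁺ (isoelectronic, higher Z=12 is smaller); Na⁺ < Rb⁺ (same group, 2 shells fewer).
Full ascending order: Si⁴⁺ < Al³⁺ < Mg²⁺ < Na⁺ < Rb⁺. Counting from the largest, position 3 is Mg²⁺.

Mg²⁺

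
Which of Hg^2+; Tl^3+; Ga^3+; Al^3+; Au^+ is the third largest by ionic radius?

Al^3+ has 10 e⁻ (Z=13), Ga^3+ has 28 e⁻ (Z=31), Tl^3+ has 78 e⁻ (Z=81), Hg^2+ has 78 e⁻ (Z=80), Au^+ has 78 e⁻ (Z=79). Al^3+ < Ga^3+ (same group, 1 shell fewer); Ga^3+ < Tl^3+ (same group, 2 shells fewer); Tl^3+ < Hg^2+ (isoelectronic, higher Z=81 is smaller); Hg^2+ < Au^+ (both 78 e⁻, Z=80>79).
So the order is Al^3+ < Ga^3+ < Tl^3+ < Hg^2+ < Au^+; the 3rd-largest ion is Tl^3+.

Tl^3+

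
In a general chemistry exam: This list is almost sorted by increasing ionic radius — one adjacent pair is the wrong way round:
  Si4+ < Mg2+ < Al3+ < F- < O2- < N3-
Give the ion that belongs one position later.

Mg2+

Scanning neighbour by neighbour, only Mg2+/Al3+ violates a trend: both have 10 electrons but Z(Al)=13 > Z(Mg)=12, so Al3+ should be the smaller of the two. That makes Mg2+ the one sitting a position early relative to where it belongs.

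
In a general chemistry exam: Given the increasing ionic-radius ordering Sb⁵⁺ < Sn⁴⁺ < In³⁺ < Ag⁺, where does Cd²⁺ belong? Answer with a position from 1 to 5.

4

Each ion has 46 electrons. The ranking follows nuclear charge in reverse — greater Z gives a smaller radius. Sb⁵⁺ (Z=51), Sn⁴⁺ (Z=50), In³⁺ (Z=49), Cd²⁺ (Z=48), Ag⁺ (Z=47).
Putting Cd²⁺ in gives Sb⁵⁺ < Sn⁴⁺ < In³⁺ < Cd²⁺ < Ag⁺; it lands at slot 4.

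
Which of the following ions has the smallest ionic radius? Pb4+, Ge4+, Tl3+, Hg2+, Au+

Tabulating Z and e⁻: Ge4+: 28 e⁻, Z=32, Pb4+: 78 e⁻, Z=82, Tl3+: 78 e⁻, Z=81, Hg2+: 78 e⁻, Z=80, Au+: 78 e⁻, Z=79. Ge4+ < Pb4+ (same group, period 4 vs 6); Pb4+ < Tl3+ (isoelectronic, higher Z=82 is smaller); Tl3+ < Hg2+ (both 78 e⁻, Z=81>80); Hg2+ < Au+ (both 78 e⁻, Z=80>79).

Ge4+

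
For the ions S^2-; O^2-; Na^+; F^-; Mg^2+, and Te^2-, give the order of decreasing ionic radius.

Te^2- > S^2- > O^2- > F^- > Na^+ > Mg^2+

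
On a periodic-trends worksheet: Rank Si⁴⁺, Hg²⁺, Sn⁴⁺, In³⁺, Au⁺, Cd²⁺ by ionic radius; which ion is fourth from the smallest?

Cd²⁺

Electron counts and nuclear charges: Si⁴⁺ (Z=14, 10 e⁻), Sn⁴⁺ (Z=50, 46 e⁻), In³⁺ (Z=49, 46 e⁻), Cd²⁺ (Z=48, 46 e⁻), Hg²⁺ (Z=80, 78 e⁻), Au⁺ (Z=79, 78 e⁻). Si⁴⁺ < Sn⁴⁺ (same group, 2 shells fewer); Sn⁴⁺ < In³⁺ (isoelectronic, higher Z=50 is smaller); In³⁺ < Cd²⁺ (isoelectronic, higher Z=49 is smaller); Cd²⁺ < Hg²⁺ (same group, 1 shell fewer); Hg²⁺ < Au⁺ (both 78 e⁻, Z=80>79).
So the order is Si⁴⁺ < Sn⁴⁺ < In³⁺ < Cd²⁺ < Hg²⁺ < Au⁺; the 4th-smallest ion is Cd²⁺.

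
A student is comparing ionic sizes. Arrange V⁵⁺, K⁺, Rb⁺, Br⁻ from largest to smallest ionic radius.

First list Z and electron count for each: V⁵⁺: 18 e⁻, Z=23, K⁺: 18 e⁻, Z=19, Rb⁺: 36 e⁻, Z=37, Br⁻: 36 e⁻, Z=35. V⁵⁺ < K⁺ (both 18 e⁻, Z=23>19); K⁺ < Rb⁺ (same group, period 4 vs 5); Rb⁺ < Br⁻ (isoelectronic, higher Z=37 is smaller).

Br⁻ > Rb⁺ > K⁺ > V⁵⁺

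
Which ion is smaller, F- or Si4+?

All of these have 10 electrons (isoelectronic). With the same electron cloud, the ion with the most protons pulls it in tightest. Nuclear charges: Si4+ (Z=14), F- (Z=9). Highest Z is smallest.

Si4+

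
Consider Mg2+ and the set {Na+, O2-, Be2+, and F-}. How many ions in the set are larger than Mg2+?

3

Electron counts and nuclear charges: Be2+ (Z=4, 2 e⁻), Mg2+ (Z=12, 10 e⁻), Na+ (Z=11, 10 e⁻), F- (Z=9, 10 e⁻), O2- (Z=8, 10 e⁻). Be2+ < Mg2+ (same group, 1 shell fewer); Mg2+ < Na+ (both 10 e⁻, Z=12>11); Na+ < F- (both 10 e⁻, Z=11>9); F- < O2- (isoelectronic, higher Z=9 is smaller).
Ordering all of them (including Mg2+) by radius gives Be2+ < Mg2+ < Na+ < F- < O2-. That's 3.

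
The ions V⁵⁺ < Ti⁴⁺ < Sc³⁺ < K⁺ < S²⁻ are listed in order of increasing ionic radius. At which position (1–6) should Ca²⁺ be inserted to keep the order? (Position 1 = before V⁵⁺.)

4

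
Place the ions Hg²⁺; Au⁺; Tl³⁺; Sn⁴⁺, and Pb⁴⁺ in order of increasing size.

Sn⁴⁺ < Pb⁴⁺ < Tl³⁺ < Hg²⁺ < Au⁺

Tabulating Z and e⁻: Sn⁴⁺ has 46 e⁻ (Z=50), Pb⁴⁺ has 78 e⁻ (Z=82), Tl³⁺ has 78 e⁻ (Z=81), Hg²⁺ has 78 e⁻ (Z=80), Au⁺ has 78 e⁻ (Z=79). Sn⁴⁺ < Pb⁴⁺ (same group, period 5 vs 6); Pb⁴⁺ < Tl³⁺ (both 78 e⁻, Z=82>81); Tl³⁺ < Hg²⁺ (isoelectronic, higher Z=81 is smaller); Hg²⁺ < Au⁺ (isoelectronic, higher Z=80 is smaller).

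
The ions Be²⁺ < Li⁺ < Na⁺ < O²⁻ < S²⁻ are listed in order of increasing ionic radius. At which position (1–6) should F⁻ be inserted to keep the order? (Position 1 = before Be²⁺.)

Tabulating Z and e⁻: Be²⁺: 2 e⁻, Z=4, Li⁺: 2 e⁻, Z=3, Na⁺: 10 e⁻, Z=11, F⁻: 10 e⁻, Z=9, O²⁻: 10 e⁻, Z=8, S²⁻: 18 e⁻, Z=16. Be²⁺ < Li⁺ (isoelectronic, higher Z=4 is smaller); Li⁺ < Na⁺ (same group, period 2 vs 3); Na⁺ < F⁻ (isoelectronic, higher Z=11 is smaller); F⁻ < O²⁻ (both 10 e⁻, Z=9>8); O²⁻ < S²⁻ (same group, 1 shell fewer).
With F⁻ included the full order is Be²⁺ < Li⁺ < Na⁺ < F⁻ < O²⁻ < S²⁻, so it takes position 4.

4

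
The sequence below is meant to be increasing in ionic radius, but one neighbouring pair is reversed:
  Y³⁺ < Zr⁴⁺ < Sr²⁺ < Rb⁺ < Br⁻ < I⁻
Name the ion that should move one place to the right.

Y³⁺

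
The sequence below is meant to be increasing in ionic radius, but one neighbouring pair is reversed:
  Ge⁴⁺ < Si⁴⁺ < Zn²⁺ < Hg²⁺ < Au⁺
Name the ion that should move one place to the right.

Compare adjacent ions: both in group 14 with the same charge; Si⁴⁺ (period 3) has the smaller radius — yet in this increasing list Ge⁴⁺ sits before Si⁴⁺. Nothing else is reversed, so Ge⁴⁺ should move one place to the right.

Ge⁴⁺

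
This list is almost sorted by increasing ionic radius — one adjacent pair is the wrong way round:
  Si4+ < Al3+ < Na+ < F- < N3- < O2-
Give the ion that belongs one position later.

N3-

Check each adjacent pair. N3- and O2- are reversed: they are isoelectronic (10 e⁻) and O has more protons than N (8 vs 7), making O2- smaller. No other neighbouring pair contradicts the periodic trends, so N3- is the ion listed too early.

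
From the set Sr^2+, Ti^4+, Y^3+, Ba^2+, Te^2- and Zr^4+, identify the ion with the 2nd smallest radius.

Work out protons and electrons: Ti^4+ has 18 e⁻ (Z=22), Zr^4+ has 36 e⁻ (Z=40), Y^3+ has 36 e⁻ (Z=39), Sr^2+ has 36 e⁻ (Z=38), Ba^2+ has 54 e⁻ (Z=56), Te^2- has 54 e⁻ (Z=52). Ti^4+ < Zr^4+ (same group, period 4 vs 5); Zr^4+ < Y^3+ (isoelectronic, higher Z=40 is smaller); Y^3+ < Sr^2+ (both 36 e⁻, Z=39>38); Sr^2+ < Ba^2+ (same group, 1 shell fewer); Ba^2+ < Te^2- (both 54 e⁻, Z=56>52).
Full ascending order: Ti^4+ < Zr^4+ < Y^3+ < Sr^2+ < Ba^2+ < Te^2-. Counting from the smallest, position 2 is Zr^4+.

Zr^4+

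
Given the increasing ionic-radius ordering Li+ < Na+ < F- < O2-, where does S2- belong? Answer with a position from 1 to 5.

Tabulating Z and e⁻: Li+ has 2 e⁻ (Z=3), Na+ has 10 e⁻ (Z=11), F- has 10 e⁻ (Z=9), O2- has 10 e⁻ (Z=8), S2- has 18 e⁻ (Z=16). Li+ < Na+ (same group, period 2 vs 3); Na+ < F- (both 10 e⁻, Z=11>9); F- < O2- (both 10 e⁻, Z=9>8); O2- < S2- (same group, 1 shell fewer).
Putting S2- in gives Li+ < Na+ < F- < O2- < S2-; it lands at slot 5.

5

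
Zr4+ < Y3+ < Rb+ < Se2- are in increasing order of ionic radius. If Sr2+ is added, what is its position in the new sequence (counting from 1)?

Each ion has 36 electrons. The ranking follows nuclear charge in reverse — greater Z gives a smaller radius. Zr4+ (Z=40), Y3+ (Z=39), Sr2+ (Z=38), Rb+ (Z=37), Se2- (Z=34).
Putting Sr2+ in gives Zr4+ < Y3+ < Sr2+ < Rb+ < Se2-; it lands at slot 3.

3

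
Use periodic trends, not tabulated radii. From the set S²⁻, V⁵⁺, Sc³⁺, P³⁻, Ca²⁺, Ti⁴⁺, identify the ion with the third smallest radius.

Sc³⁺

These species are isoelectronic with 18 electrons. The only difference is the number of protons: V⁵⁺ (Z=23), Ti⁴⁺ (Z=22), Sc³⁺ (Z=21), Ca²⁺ (Z=20), S²⁻ (Z=16), P³⁻ (Z=15). The strongest nuclear pull (V⁵⁺) gives the smallest ion.
That gives V⁵⁺ < Ti⁴⁺ < Sc³⁺ < Ca²⁺ < S²⁻ < P³⁻. From the smallest end, number 3 is Sc³⁺.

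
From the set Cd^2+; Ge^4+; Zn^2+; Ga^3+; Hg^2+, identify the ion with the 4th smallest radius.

Ge^4+ (Z=32, 28 e⁻), Ga^3+ (Z=31, 28 e⁻), Zn^2+ (Z=30, 28 e⁻), Cd^2+ (Z=48, 46 e⁻), Hg^2+ (Z=80, 78 e⁻). Ge^4+ < Ga^3+ (both 28 e⁻, Z=32>31); Ga^3+ < Zn^2+ (both 28 e⁻, Z=31>30); Zn^2+ < Cd^2+ (same group, 1 shell fewer); Cd^2+ < Hg^2+ (same group, period 5 vs 6).
Full ascending order: Ge^4+ < Ga^3+ < Zn^2+ < Cd^2+ < Hg^2+. Counting from the smallest, position 4 is Cd^2+.

Cd^2+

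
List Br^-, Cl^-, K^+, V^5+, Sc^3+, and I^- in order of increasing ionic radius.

Electron counts and nuclear charges: V^5+ has 18 e⁻ (Z=23), Sc^3+ has 18 e⁻ (Z=21), K^+ has 18 e⁻ (Z=19), Cl^- has 18 e⁻ (Z=17), Br^- has 36 e⁻ (Z=35), I^- has 54 e⁻ (Z=53). V^5+ < Sc^3+ (both 18 e⁻, Z=23>21); Sc^3+ < K^+ (both 18 e⁻, Z=21>19); K^+ < Cl^- (isoelectronic, higher Z=19 is smaller); Cl^- < Br^- (same group, period 3 vs 4); Br^- < I^- (same group, period 4 vs 5).

V^5+ < Sc^3+ < K^+ < Cl^- < Br^- < I^-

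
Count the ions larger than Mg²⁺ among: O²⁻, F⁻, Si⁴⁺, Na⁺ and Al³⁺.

All of these have 10 electrons (isoelectronic). With the same electron cloud, the ion with the most protons pulls it in tightest. Nuclear charges: Si⁴⁺ (Z=14), Al³⁺ (Z=13), Mg²⁺ (Z=12), Na⁺ (Z=11), F⁻ (Z=9), O²⁻ (Z=8). Highest Z is smallest.
Placing each against Mg²⁺: smaller — Si⁴⁺, Al³⁺; larger — Na⁺, F⁻, O²⁻. So 3 are larger.

3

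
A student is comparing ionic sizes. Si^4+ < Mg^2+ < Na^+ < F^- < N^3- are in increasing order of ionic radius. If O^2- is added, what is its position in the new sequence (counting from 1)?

5

All of these have 10 electrons (isoelectronic). With the same electron cloud, the ion with the most protons pulls it in tightest. Nuclear charges: Si^4+ (Z=14), Mg^2+ (Z=12), Na^+ (Z=11), F^- (Z=9), O^2- (Z=8), N^3- (Z=7). Highest Z is smallest.
Putting O^2- in gives Si^4+ < Mg^2+ < Na^+ < F^- < O^2- < N^3-; it lands at slot 5.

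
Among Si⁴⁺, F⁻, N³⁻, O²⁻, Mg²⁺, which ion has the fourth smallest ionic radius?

O²⁻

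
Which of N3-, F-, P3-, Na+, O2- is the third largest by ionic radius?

First list Z and electron count for each: Na+ (Z=11, 10 e⁻), F- (Z=9, 10 e⁻), O2- (Z=8, 10 e⁻), N3- (Z=7, 10 e⁻), P3- (Z=15, 18 e⁻). Na+ < F- (both 10 e⁻, Z=11>9); F- < O2- (both 10 e⁻, Z=9>8); O2- < N3- (isoelectronic, higher Z=8 is smaller); N3- < P3- (same group, period 2 vs 3).
That gives Na+ < F- < O2- < N3- < P3-. From the largest end, number 3 is O2-.

O2-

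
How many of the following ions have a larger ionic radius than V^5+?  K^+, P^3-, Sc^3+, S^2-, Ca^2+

Isoelectronic series (18 e⁻ each). Size is set by nuclear charge: more protons means a smaller ion. V^5+ (Z=23), Sc^3+ (Z=21), Ca^2+ (Z=20), K^+ (Z=19), S^2- (Z=16), P^3- (Z=15).
Placing each against V^5+: smaller — none; larger — Sc^3+, Ca^2+, K^+, S^2-, P^3-. So 5 are larger.

5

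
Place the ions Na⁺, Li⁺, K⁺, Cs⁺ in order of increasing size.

Li⁺ < Na⁺ < K⁺ < Cs⁺

Same group, same charge. Going down the group adds an extra shell of electrons, so the ion gets larger: Li⁺ is highest in the group and smallest.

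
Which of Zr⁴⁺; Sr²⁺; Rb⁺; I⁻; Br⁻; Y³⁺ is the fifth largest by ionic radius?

Y³⁺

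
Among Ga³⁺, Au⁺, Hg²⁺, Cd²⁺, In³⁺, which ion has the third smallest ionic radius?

Cd²⁺

Work out protons and electrons: Ga³⁺ (Z=31, 28 e⁻), In³⁺ (Z=49, 46 e⁻), Cd²⁺ (Z=48, 46 e⁻), Hg²⁺ (Z=80, 78 e⁻), Au⁺ (Z=79, 78 e⁻). Ga³⁺ < In³⁺ (same group, period 4 vs 5); In³⁺ < Cd²⁺ (isoelectronic, higher Z=49 is smaller); Cd²⁺ < Hg²⁺ (same group, 1 shell fewer); Hg²⁺ < Au⁺ (isoelectronic, higher Z=80 is smaller).
That gives Ga³⁺ < In³⁺ < Cd²⁺ < Hg²⁺ < Au⁺. From the smallest end, number 3 is Cd²⁺.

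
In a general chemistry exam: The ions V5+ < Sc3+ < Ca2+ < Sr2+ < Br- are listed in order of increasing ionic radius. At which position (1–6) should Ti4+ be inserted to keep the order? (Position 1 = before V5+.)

2

Tabulating Z and e⁻: V5+: 18 e⁻, Z=23, Ti4+: 18 e⁻, Z=22, Sc3+: 18 e⁻, Z=21, Ca2+: 18 e⁻, Z=20, Sr2+: 36 e⁻, Z=38, Br-: 36 e⁻, Z=35. V5+ < Ti4+ (both 18 e⁻, Z=23>22); Ti4+ < Sc3+ (isoelectronic, higher Z=22 is smaller); Sc3+ < Ca2+ (isoelectronic, higher Z=21 is smaller); Ca2+ < Sr2+ (same group, 1 shell fewer); Sr2+ < Br- (isoelectronic, higher Z=38 is smaller).
The complete sequence is V5+ < Ti4+ < Sc3+ < Ca2+ < Sr2+ < Br-. Ti4+ sits at position 2.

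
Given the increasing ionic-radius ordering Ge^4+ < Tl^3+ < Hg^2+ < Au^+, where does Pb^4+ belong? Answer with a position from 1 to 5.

2

Work out protons and electrons: Ge^4+ has 28 e⁻ (Z=32), Pb^4+ has 78 e⁻ (Z=82), Tl^3+ has 78 e⁻ (Z=81), Hg^2+ has 78 e⁻ (Z=80), Au^+ has 78 e⁻ (Z=79). Ge^4+ < Pb^4+ (same group, period 4 vs 6); Pb^4+ < Tl^3+ (isoelectronic, higher Z=82 is smaller); Tl^3+ < Hg^2+ (isoelectronic, higher Z=81 is smaller); Hg^2+ < Au^+ (isoelectronic, higher Z=80 is smaller).
With Pb^4+ included the full order is Ge^4+ < Pb^4+ < Tl^3+ < Hg^2+ < Au^+, so it takes position 2.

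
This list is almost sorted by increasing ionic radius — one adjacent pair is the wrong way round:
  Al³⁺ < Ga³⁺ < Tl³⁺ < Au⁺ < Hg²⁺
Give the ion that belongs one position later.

Scanning neighbour by neighbour, only Au⁺/Hg²⁺ violates a trend: they are isoelectronic (78 e⁻) and Hg has more protons than Au (80 vs 79), making Hg²⁺ smaller. That makes Au⁺ the one sitting a position early relative to where it belongs.

Au⁺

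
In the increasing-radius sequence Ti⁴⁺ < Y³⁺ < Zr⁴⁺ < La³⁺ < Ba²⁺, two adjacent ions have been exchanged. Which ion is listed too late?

Scanning neighbour by neighbour, only Y³⁺/Zr⁴⁺ violates a trend: they are isoelectronic (36 e⁻) and Zr has more protons than Y (40 vs 39), making Zr⁴⁺ smaller. That makes Zr⁴⁺ the one sitting a position late relative to where it belongs.

Zr⁴⁺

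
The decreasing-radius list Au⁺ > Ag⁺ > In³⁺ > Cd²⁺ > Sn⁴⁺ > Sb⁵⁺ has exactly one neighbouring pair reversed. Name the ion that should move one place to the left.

Scanning neighbour by neighbour, only In³⁺/Cd²⁺ violates a trend: both have 46 electrons but Z(In)=49 > Z(Cd)=48, so In³⁺ should be the smaller of the two. That makes Cd²⁺ the one sitting a position late relative to where it belongs.

Cd²⁺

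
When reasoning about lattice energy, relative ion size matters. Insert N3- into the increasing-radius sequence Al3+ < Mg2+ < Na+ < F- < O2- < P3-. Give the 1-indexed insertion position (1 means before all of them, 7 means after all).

First list Z and electron count for each: Al3+ (Z=13, 10 e⁻), Mg2+ (Z=12, 10 e⁻), Na+ (Z=11, 10 e⁻), F- (Z=9, 10 e⁻), O2- (Z=8, 10 e⁻), N3- (Z=7, 10 e⁻), P3- (Z=15, 18 e⁻). Al3+ < Mg2+ (isoelectronic, higher Z=13 is smaller); Mg2+ < Na+ (isoelectronic, higher Z=12 is smaller); Na+ < F- (isoelectronic, higher Z=11 is smaller); F- < O2- (isoelectronic, higher Z=9 is smaller); O2- < N3- (isoelectronic, higher Z=8 is smaller); N3- < P3- (same group, 1 shell fewer).
With N3- included the full order is Al3+ < Mg2+ < Na+ < F- < O2- < N3- < P3-, so it takes position 6.

6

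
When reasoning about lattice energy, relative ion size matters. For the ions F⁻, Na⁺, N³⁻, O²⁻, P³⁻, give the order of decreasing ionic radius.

P³⁻ > N³⁻ > O²⁻ > F⁻ > Na⁺

First list Z and electron count for each: Na⁺: 10 e⁻, Z=11, F⁻: 10 e⁻, Z=9, O²⁻: 10 e⁻, Z=8, N³⁻: 10 e⁻, Z=7, P³⁻: 18 e⁻, Z=15. Na⁺ < F⁻ (isoelectronic, higher Z=11 is smaller); F⁻ < O²⁻ (both 10 e⁻, Z=9>8); O²⁻ < N³⁻ (isoelectronic, higher Z=8 is smaller); N³⁻ < P³⁻ (same group, 1 shell fewer).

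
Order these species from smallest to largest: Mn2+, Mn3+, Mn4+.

For a single element, ionic radius drops as positive charge rises — Mn4+ < Mn2+.

Mn4+ < Mn3+ < Mn2+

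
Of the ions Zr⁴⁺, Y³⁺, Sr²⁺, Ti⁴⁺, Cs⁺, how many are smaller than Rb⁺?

4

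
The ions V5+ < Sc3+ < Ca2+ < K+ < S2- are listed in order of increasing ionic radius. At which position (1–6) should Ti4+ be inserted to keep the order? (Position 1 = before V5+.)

All of these have 18 electrons (isoelectronic). With the same electron cloud, the ion with the most protons pulls it in tightest. Nuclear charges: V5+ (Z=23), Ti4+ (Z=22), Sc3+ (Z=21), Ca2+ (Z=20), K+ (Z=19), S2- (Z=16). Highest Z is smallest.
With Ti4+ included the full order is V5+ < Ti4+ < Sc3+ < Ca2+ < K+ < S2-, so it takes position 2.

2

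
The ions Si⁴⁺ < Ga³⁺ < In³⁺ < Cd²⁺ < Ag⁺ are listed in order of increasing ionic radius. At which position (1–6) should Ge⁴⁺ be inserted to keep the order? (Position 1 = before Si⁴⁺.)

2

Work out protons and electrons: Si⁴⁺ (Z=14, 10 e⁻), Ge⁴⁺ (Z=32, 28 e⁻), Ga³⁺ (Z=31, 28 e⁻), In³⁺ (Z=49, 46 e⁻), Cd²⁺ (Z=48, 46 e⁻), Ag⁺ (Z=47, 46 e⁻). Si⁴⁺ < Ge⁴⁺ (same group, period 3 vs 4); Ge⁴⁺ < Ga³⁺ (isoelectronic, higher Z=32 is smaller); Ga³⁺ < In³⁺ (same group, 1 shell fewer); In³⁺ < Cd²⁺ (both 46 e⁻, Z=49>48); Cd²⁺ < Ag⁺ (both 46 e⁻, Z=48>47).
Merged order: Si⁴⁺ < Ge⁴⁺ < Ga³⁺ < In³⁺ < Cd²⁺ < Ag⁺ — Ge⁴⁺ is number 2.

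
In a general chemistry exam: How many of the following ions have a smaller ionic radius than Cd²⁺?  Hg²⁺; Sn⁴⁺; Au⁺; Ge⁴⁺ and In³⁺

Electron counts and nuclear charges: Ge⁴⁺ (Z=32, 28 e⁻), Sn⁴⁺ (Z=50, 46 e⁻), In³⁺ (Z=49, 46 e⁻), Cd²⁺ (Z=48, 46 e⁻), Hg²⁺ (Z=80, 78 e⁻), Au⁺ (Z=79, 78 e⁻). Ge⁴⁺ < Sn⁴⁺ (same group, 1 shell fewer); Sn⁴⁺ < In³⁺ (both 46 e⁻, Z=50>49); In³⁺ < Cd²⁺ (both 46 e⁻, Z=49>48); Cd²⁺ < Hg²⁺ (same group, 1 shell fewer); Hg²⁺ < Au⁺ (both 78 e⁻, Z=80>79).
Ordering all of them (including Cd²⁺) by radius gives Ge⁴⁺ < Sn⁴⁺ < In³⁺ < Cd²⁺ < Hg²⁺ < Au⁺. So 3 are smaller.

3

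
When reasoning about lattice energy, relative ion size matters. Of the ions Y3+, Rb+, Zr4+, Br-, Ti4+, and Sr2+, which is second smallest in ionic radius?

Zr4+

Ti4+ has 18 e⁻ (Z=22), Zr4+ has 36 e⁻ (Z=40), Y3+ has 36 e⁻ (Z=39), Sr2+ has 36 e⁻ (Z=38), Rb+ has 36 e⁻ (Z=37), Br- has 36 e⁻ (Z=35). Ti4+ < Zr4+ (same group, 1 shell fewer); Zr4+ < Y3+ (isoelectronic, higher Z=40 is smaller); Y3+ < Sr2+ (isoelectronic, higher Z=39 is smaller); Sr2+ < Rb+ (isoelectronic, higher Z=38 is smaller); Rb+ < Br- (isoelectronic, higher Z=37 is smaller).
That gives Ti4+ < Zr4+ < Y3+ < Sr2+ < Rb+ < Br-. From the smallest end, number 2 is Zr4+.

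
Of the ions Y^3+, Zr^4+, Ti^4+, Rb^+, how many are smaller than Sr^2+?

3

Ti^4+: 18 e⁻, Z=22, Zr^4+: 36 e⁻, Z=40, Y^3+: 36 e⁻, Z=39, Sr^2+: 36 e⁻, Z=38, Rb^+: 36 e⁻, Z=37. Ti^4+ < Zr^4+ (same group, period 4 vs 5); Zr^4+ < Y^3+ (isoelectronic, higher Z=40 is smaller); Y^3+ < Sr^2+ (both 36 e⁻, Z=39>38); Sr^2+ < Rb^+ (both 36 e⁻, Z=38>37).
Placing each against Sr^2+: smaller — Ti^4+, Zr^4+, Y^3+; larger — Rb^+. So 3 are smaller.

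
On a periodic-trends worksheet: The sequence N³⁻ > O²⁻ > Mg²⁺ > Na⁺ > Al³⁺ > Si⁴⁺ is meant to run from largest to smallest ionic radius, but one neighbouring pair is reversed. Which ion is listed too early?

Mg²⁺

Compare adjacent ions: both have 10 electrons but Z(Mg)=12 > Z(Na)=11, so Mg²⁺ should be the smaller of the two — yet in this decreasing list Mg²⁺ sits before Na⁺. Nothing else is reversed, so Mg²⁺ should move one place to the right.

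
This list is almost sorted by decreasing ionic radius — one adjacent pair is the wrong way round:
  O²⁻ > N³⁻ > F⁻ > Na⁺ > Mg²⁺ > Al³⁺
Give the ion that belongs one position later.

Check each adjacent pair. O²⁻ and N³⁻ are reversed: O²⁻ and N³⁻ share 10 electrons; the higher nuclear charge on O (Z=8) contracts it more, so O²⁻ < N³⁻. No other neighbouring pair contradicts the periodic trends, so O²⁻ is the ion listed too early.

O²⁻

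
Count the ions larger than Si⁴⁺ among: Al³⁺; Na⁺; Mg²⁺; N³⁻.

All of these have 10 electrons (isoelectronic). With the same electron cloud, the ion with the most protons pulls it in tightest. Nuclear charges: Si⁴⁺ (Z=14), Al³⁺ (Z=13), Mg²⁺ (Z=12), Na⁺ (Z=11), N³⁻ (Z=7). Highest Z is smallest.
Relative to Si⁴⁺, the ions that are larger are Al³⁺, Mg²⁺, Na⁺, N³⁻. That's 4.

4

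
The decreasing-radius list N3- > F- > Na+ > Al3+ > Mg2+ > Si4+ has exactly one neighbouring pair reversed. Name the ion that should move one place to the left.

Mg2+

Check each adjacent pair. Al3+ and Mg2+ are reversed: they are isoelectronic (10 e⁻) and Al has more protons than Mg (13 vs 12), making Al3+ smaller. No other neighbouring pair contradicts the periodic trends, so Mg2+ is the ion listed too late.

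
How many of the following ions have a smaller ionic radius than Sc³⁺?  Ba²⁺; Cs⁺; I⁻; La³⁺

Tabulating Z and e⁻: Sc³⁺ has 18 e⁻ (Z=21), La³⁺ has 54 e⁻ (Z=57), Ba²⁺ has 54 e⁻ (Z=56), Cs⁺ has 54 e⁻ (Z=55), I⁻ has 54 e⁻ (Z=53). Sc³⁺ < La³⁺ (same group, 2 shells fewer); La³⁺ < Ba²⁺ (both 54 e⁻, Z=57>56); Ba²⁺ < Cs⁺ (isoelectronic, higher Z=56 is smaller); Cs⁺ < I⁻ (both 54 e⁻, Z=55>53).
Ordering all of them (including Sc³⁺) by radius gives Sc³⁺ < La³⁺ < Ba²⁺ < Cs⁺ < I⁻. So 0 are smaller.

0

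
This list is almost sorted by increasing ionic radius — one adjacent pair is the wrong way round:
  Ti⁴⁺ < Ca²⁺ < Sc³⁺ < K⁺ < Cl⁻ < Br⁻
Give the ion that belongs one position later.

Check each adjacent pair. Ca²⁺ and Sc³⁺ are reversed: both have 18 electrons but Z(Sc)=21 > Z(Ca)=20, so Sc³⁺ should be the smaller of the two. No other neighbouring pair contradicts the periodic trends, so Ca²⁺ is the ion listed too early.

Ca²⁺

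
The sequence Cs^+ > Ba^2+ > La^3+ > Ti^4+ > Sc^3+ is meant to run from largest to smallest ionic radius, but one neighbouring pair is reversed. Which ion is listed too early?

Ti^4+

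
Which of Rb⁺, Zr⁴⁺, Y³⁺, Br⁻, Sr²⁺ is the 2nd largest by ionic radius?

Rb⁺

Isoelectronic series (36 e⁻ each). Size is set by nuclear charge: more protons means a smaller ion. Zr⁴⁺ (Z=40), Y³⁺ (Z=39), Sr²⁺ (Z=38), Rb⁺ (Z=37), Br⁻ (Z=35).
So the order is Zr⁴⁺ < Y³⁺ < Sr²⁺ < Rb⁺ < Br⁻; the 2nd-largest ion is Rb⁺.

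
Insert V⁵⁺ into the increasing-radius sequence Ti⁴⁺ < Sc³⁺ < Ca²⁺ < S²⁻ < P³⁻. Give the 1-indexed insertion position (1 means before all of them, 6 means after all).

These species are isoelectronic with 18 electrons. The only difference is the number of protons: V⁵⁺ (Z=23), Ti⁴⁺ (Z=22), Sc³⁺ (Z=21), Ca²⁺ (Z=20), S²⁻ (Z=16), P³⁻ (Z=15). The strongest nuclear pull (V⁵⁺) gives the smallest ion.
Putting V⁵⁺ in gives V⁵⁺ < Ti⁴⁺ < Sc³⁺ < Ca²⁺ < S²⁻ < P³⁻; it lands at slot 1.

1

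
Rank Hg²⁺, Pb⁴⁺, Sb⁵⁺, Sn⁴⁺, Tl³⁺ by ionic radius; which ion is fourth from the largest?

Sn⁴⁺

First list Z and electron count for each: Sb⁵⁺ has 46 e⁻ (Z=51), Sn⁴⁺ has 46 e⁻ (Z=50), Pb⁴⁺ has 78 e⁻ (Z=82), Tl³⁺ has 78 e⁻ (Z=81), Hg²⁺ has 78 e⁻ (Z=80). Sb⁵⁺ < Sn⁴⁺ (isoelectronic, higher Z=51 is smaller); Sn⁴⁺ < Pb⁴⁺ (same group, period 5 vs 6); Pb⁴⁺ < Tl³⁺ (isoelectronic, higher Z=82 is smaller); Tl³⁺ < Hg²⁺ (isoelectronic, higher Z=81 is smaller).
Ordering: Sb⁵⁺ < Sn⁴⁺ < Pb⁴⁺ < Tl³⁺ < Hg²⁺. The fourth largest is Sn⁴⁺.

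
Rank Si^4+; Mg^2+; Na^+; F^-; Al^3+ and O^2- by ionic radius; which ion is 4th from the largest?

Mg^2+

Each ion has 10 electrons. The ranking follows nuclear charge in reverse — greater Z gives a smaller radius. Si^4+ (Z=14), Al^3+ (Z=13), Mg^2+ (Z=12), Na^+ (Z=11), F^- (Z=9), O^2- (Z=8).
That gives Si^4+ < Al^3+ < Mg^2+ < Na^+ < F^- < O^2-. From the largest end, number 4 is Mg^2+.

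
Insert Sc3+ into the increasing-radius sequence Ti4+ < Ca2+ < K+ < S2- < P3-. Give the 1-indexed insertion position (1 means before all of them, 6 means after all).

2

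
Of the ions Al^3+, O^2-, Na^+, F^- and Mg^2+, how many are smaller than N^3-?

5

All of these have 10 electrons (isoelectronic). With the same electron cloud, the ion with the most protons pulls it in tightest. Nuclear charges: Al^3+ (Z=13), Mg^2+ (Z=12), Na^+ (Z=11), F^- (Z=9), O^2- (Z=8), N^3- (Z=7). Highest Z is smallest.
Ordering all of them (including N^3-) by radius gives Al^3+ < Mg^2+ < Na^+ < F^- < O^2- < N^3-. Count: 5.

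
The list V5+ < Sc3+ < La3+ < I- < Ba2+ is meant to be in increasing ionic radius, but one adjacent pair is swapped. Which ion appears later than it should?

Ba2+

The pair I-, Ba2+ is the wrong way round — Ba2+ and I- share 54 electrons; the higher nuclear charge on Ba (Z=56) contracts it more, so Ba2+ < I-. All other adjacent pairs agree with periodic trends, so Ba2+ is the misplaced ion.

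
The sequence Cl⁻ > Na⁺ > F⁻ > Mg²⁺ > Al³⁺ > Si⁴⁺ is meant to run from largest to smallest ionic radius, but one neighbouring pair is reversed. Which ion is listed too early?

Na⁺

Check each adjacent pair. Na⁺ and F⁻ are reversed: both have 10 electrons but Z(Na)=11 > Z(F)=9, so Na⁺ should be the smaller of the two. No other neighbouring pair contradicts the periodic trends, so Na⁺ is the ion listed too early.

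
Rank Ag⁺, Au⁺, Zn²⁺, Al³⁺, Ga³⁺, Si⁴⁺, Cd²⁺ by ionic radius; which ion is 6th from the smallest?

Ag⁺

Tabulating Z and e⁻: Si⁴⁺ (Z=14, 10 e⁻), Al³⁺ (Z=13, 10 e⁻), Ga³⁺ (Z=31, 28 e⁻), Zn²⁺ (Z=30, 28 e⁻), Cd²⁺ (Z=48, 46 e⁻), Ag⁺ (Z=47, 46 e⁻), Au⁺ (Z=79, 78 e⁻). Si⁴⁺ < Al³⁺ (isoelectronic, higher Z=14 is smaller); Al³⁺ < Ga³⁺ (same group, period 3 vs 4); Ga³⁺ < Zn²⁺ (both 28 e⁻, Z=31>30); Zn²⁺ < Cd²⁺ (same group, period 4 vs 5); Cd²⁺ < Ag⁺ (both 46 e⁻, Z=48>47); Ag⁺ < Au⁺ (same group, 1 shell fewer).
That gives Si⁴⁺ < Al³⁺ < Ga³⁺ < Zn²⁺ < Cd²⁺ < Ag⁺ < Au⁺. From the smallest end, number 6 is Ag⁺.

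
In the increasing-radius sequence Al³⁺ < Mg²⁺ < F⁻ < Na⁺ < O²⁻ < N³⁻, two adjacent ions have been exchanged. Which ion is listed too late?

The pair F⁻, Na⁺ is the wrong way round — Na⁺ and F⁻ share 10 electrons; the higher nuclear charge on Na (Z=11) contracts it more, so Na⁺ < F⁻. All other adjacent pairs agree with periodic trends, so Na⁺ is the misplaced ion.

Na⁺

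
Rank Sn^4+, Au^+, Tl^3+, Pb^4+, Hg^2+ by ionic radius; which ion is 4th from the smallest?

First list Z and electron count for each: Sn^4+: 46 e⁻, Z=50, Pb^4+: 78 e⁻, Z=82, Tl^3+: 78 e⁻, Z=81, Hg^2+: 78 e⁻, Z=80, Au^+: 78 e⁻, Z=79. Sn^4+ < Pb^4+ (same group, 1 shell fewer); Pb^4+ < Tl^3+ (isoelectronic, higher Z=82 is smaller); Tl^3+ < Hg^2+ (isoelectronic, higher Z=81 is smaller); Hg^2+ < Au^+ (isoelectronic, higher Z=80 is smaller).
So the order is Sn^4+ < Pb^4+ < Tl^3+ < Hg^2+ < Au^+; the 4th-smallest ion is Hg^2+.

Hg^2+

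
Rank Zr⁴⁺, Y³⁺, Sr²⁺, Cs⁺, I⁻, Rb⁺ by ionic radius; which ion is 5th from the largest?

Y³⁺

Electron counts and nuclear charges: Zr⁴⁺: 36 e⁻, Z=40, Y³⁺: 36 e⁻, Z=39, Sr²⁺: 36 e⁻, Z=38, Rb⁺: 36 e⁻, Z=37, Cs⁺: 54 e⁻, Z=55, I⁻: 54 e⁻, Z=53. Zr⁴⁺ < Y³⁺ (both 36 e⁻, Z=40>39); Y³⁺ < Sr²⁺ (isoelectronic, higher Z=39 is smaller); Sr²⁺ < Rb⁺ (both 36 e⁻, Z=38>37); Rb⁺ < Cs⁺ (same group, 1 shell fewer); Cs⁺ < I⁻ (isoelectronic, higher Z=55 is smaller).
Full ascending order: Zr⁴⁺ < Y³⁺ < Sr²⁺ < Rb⁺ < Cs⁺ < I⁻. Counting from the largest, position 5 is Y³⁺.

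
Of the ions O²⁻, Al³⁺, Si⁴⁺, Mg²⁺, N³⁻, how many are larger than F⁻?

Each ion has 10 electrons. The ranking follows nuclear charge in reverse — greater Z gives a smaller radius. Si⁴⁺ (Z=14), Al³⁺ (Z=13), Mg²⁺ (Z=12), F⁻ (Z=9), O²⁻ (Z=8), N³⁻ (Z=7).
Ordering all of them (including F⁻) by radius gives Si⁴⁺ < Al³⁺ < Mg²⁺ < F⁻ < O²⁻ < N³⁻. So 2 are larger.

2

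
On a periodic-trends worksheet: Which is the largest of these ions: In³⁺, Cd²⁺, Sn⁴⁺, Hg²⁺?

Tabulating Z and e⁻: Sn⁴⁺ has 46 e⁻ (Z=50), In³⁺ has 46 e⁻ (Z=49), Cd²⁺ has 46 e⁻ (Z=48), Hg²⁺ has 78 e⁻ (Z=80). Sn⁴⁺ < In³⁺ (isoelectronic, higher Z=50 is smaller); In³⁺ < Cd²⁺ (isoelectronic, higher Z=49 is smaller); Cd²⁺ < Hg²⁺ (same group, period 5 vs 6).

Hg²⁺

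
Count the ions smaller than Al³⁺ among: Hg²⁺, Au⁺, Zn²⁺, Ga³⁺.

Electron counts and nuclear charges: Al³⁺ (Z=13, 10 e⁻), Ga³⁺ (Z=31, 28 e⁻), Zn²⁺ (Z=30, 28 e⁻), Hg²⁺ (Z=80, 78 e⁻), Au⁺ (Z=79, 78 e⁻). Al³⁺ < Ga³⁺ (same group, 1 shell fewer); Ga³⁺ < Zn²⁺ (both 28 e⁻, Z=31>30); Zn²⁺ < Hg²⁺ (same group, period 4 vs 6); Hg²⁺ < Au⁺ (both 78 e⁻, Z=80>79).
Placing each against Al³⁺: smaller — none; larger — Ga³⁺, Zn²⁺, Hg²⁺, Au⁺. That's 0.

0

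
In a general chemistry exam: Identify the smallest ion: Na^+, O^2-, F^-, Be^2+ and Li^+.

Be^2+: 2 e⁻, Z=4, Li^+: 2 e⁻, Z=3, Na^+: 10 e⁻, Z=11, F^-: 10 e⁻, Z=9, O^2-: 10 e⁻, Z=8. Be^2+ < Li^+ (both 2 e⁻, Z=4>3); Li^+ < Na^+ (same group, period 2 vs 3); Na^+ < F^- (both 10 e⁻, Z=11>9); F^- < O^2- (isoelectronic, higher Z=9 is smaller).

Be^2+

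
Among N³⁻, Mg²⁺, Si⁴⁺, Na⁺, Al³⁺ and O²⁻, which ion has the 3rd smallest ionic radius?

Mg²⁺

Isoelectronic series (10 e⁻ each). Size is set by nuclear charge: more protons means a smaller ion. Si⁴⁺ (Z=14), Al³⁺ (Z=13), Mg²⁺ (Z=12), Na⁺ (Z=11), O²⁻ (Z=8), N³⁻ (Z=7).
That gives Si⁴⁺ < Al³⁺ < Mg²⁺ < Na⁺ < O²⁻ < N³⁻. From the smallest end, number 3 is Mg²⁺.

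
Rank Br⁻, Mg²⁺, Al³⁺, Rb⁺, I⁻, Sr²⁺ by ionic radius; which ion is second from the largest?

Br⁻

First list Z and electron count for each: Al³⁺ (Z=13, 10 e⁻), Mg²⁺ (Z=12, 10 e⁻), Sr²⁺ (Z=38, 36 e⁻), Rb⁺ (Z=37, 36 e⁻), Br⁻ (Z=35, 36 e⁻), I⁻ (Z=53, 54 e⁻). Al³⁺ < Mg²⁺ (both 10 e⁻, Z=13>12); Mg²⁺ < Sr²⁺ (same group, 2 shells fewer); Sr²⁺ < Rb⁺ (both 36 e⁻, Z=38>37); Rb⁺ < Br⁻ (isoelectronic, higher Z=37 is smaller); Br⁻ < I⁻ (same group, period 4 vs 5).
That gives Al³⁺ < Mg²⁺ < Sr²⁺ < Rb⁺ < Br⁻ < I⁻. From the largest end, number 2 is Br⁻.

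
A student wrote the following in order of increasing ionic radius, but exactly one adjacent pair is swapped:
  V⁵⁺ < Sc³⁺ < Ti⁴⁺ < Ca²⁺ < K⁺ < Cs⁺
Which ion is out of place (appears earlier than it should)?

Sc³⁺

The pair Sc³⁺, Ti⁴⁺ is the wrong way round — both have 18 electrons but Z(Ti)=22 > Z(Sc)=21, so Ti⁴⁺ should be the smaller of the two. All other adjacent pairs agree with periodic trends, so Sc³⁺ is the misplaced ion.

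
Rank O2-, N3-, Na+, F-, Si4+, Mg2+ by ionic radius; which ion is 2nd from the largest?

All of these have 10 electrons (isoelectronic). With the same electron cloud, the ion with the most protons pulls it in tightest. Nuclear charges: Si4+ (Z=14), Mg2+ (Z=12), Na+ (Z=11), F- (Z=9), O2- (Z=8), N3- (Z=7). Highest Z is smallest.
So the order is Si4+ < Mg2+ < Na+ < F- < O2- < N3-; the 2nd-largest ion is O2-.

O2-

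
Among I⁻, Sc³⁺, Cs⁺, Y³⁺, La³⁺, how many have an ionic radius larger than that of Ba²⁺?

2

Tabulating Z and e⁻: Sc³⁺: 18 e⁻, Z=21, Y³⁺: 36 e⁻, Z=39, La³⁺: 54 e⁻, Z=57, Ba²⁺: 54 e⁻, Z=56, Cs⁺: 54 e⁻, Z=55, I⁻: 54 e⁻, Z=53. Sc³⁺ < Y³⁺ (same group, period 4 vs 5); Y³⁺ < La³⁺ (same group, 1 shell fewer); La³⁺ < Ba²⁺ (both 54 e⁻, Z=57>56); Ba²⁺ < Cs⁺ (isoelectronic, higher Z=56 is smaller); Cs⁺ < I⁻ (isoelectronic, higher Z=55 is smaller).
Overall: Sc³⁺ < Y³⁺ < La³⁺ < Ba²⁺ < Cs⁺ < I⁻. Ba²⁺ has 3 below it and 2 above. Count: 2.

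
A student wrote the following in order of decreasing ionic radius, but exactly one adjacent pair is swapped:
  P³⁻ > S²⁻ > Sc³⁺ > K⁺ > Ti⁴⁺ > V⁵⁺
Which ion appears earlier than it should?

Sc³⁺

Scanning neighbour by neighbour, only Sc³⁺/K⁺ violates a trend: Sc³⁺ and K⁺ share 18 electrons; the higher nuclear charge on Sc (Z=21) contracts it more, so Sc³⁺ < K⁺. That makes Sc³⁺ the one sitting a position early relative to where it belongs.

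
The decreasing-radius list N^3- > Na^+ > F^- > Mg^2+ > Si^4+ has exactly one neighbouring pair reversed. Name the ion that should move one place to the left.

Scanning neighbour by neighbour, only Na^+/F^- violates a trend: both have 10 electrons but Z(Na)=11 > Z(F)=9, so Na^+ should be the smaller of the two. That makes F^- the one sitting a position late relative to where it belongs.

F^-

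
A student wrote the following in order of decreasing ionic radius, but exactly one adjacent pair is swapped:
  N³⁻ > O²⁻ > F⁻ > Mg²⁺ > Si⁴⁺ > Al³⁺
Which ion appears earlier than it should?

Check each adjacent pair. Si⁴⁺ and Al³⁺ are reversed: they are isoelectronic (10 e⁻) and Si has more protons than Al (14 vs 13), making Si⁴⁺ smaller. No other neighbouring pair contradicts the periodic trends, so Si⁴⁺ is the ion listed too early.

Si⁴⁺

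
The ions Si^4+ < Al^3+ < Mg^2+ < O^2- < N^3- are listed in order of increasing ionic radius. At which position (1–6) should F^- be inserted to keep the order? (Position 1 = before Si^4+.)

4

Isoelectronic series (10 e⁻ each). Size is set by nuclear charge: more protons means a smaller ion. Si^4+ (Z=14), Al^3+ (Z=13), Mg^2+ (Z=12), F^- (Z=9), O^2- (Z=8), N^3- (Z=7).
With F^- included the full order is Si^4+ < Al^3+ < Mg^2+ < F^- < O^2- < N^3-, so it takes position 4.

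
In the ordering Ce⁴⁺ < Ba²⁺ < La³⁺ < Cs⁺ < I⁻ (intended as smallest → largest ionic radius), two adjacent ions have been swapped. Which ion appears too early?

Ba²⁺

Compare adjacent ions: La³⁺ and Ba²⁺ share 54 electrons; the higher nuclear charge on La (Z=57) contracts it more, so La³⁺ < Ba²⁺ — yet in this increasing list Ba²⁺ sits before La³⁺. Nothing else is reversed, so Ba²⁺ should move one place to the right.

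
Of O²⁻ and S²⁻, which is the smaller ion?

O²⁻

These ions sit in one column with identical charge. Each step down the periodic table adds a principal shell, increasing the radius.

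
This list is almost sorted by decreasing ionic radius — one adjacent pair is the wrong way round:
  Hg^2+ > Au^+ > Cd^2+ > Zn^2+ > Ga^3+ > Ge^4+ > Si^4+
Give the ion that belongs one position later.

Scanning neighbour by neighbour, only Hg^2+/Au^+ violates a trend: Hg^2+ and Au^+ share 78 electrons; the higher nuclear charge on Hg (Z=80) contracts it more, so Hg^2+ < Au^+. That makes Hg^2+ the one sitting a position early relative to where it belongs.

Hg^2+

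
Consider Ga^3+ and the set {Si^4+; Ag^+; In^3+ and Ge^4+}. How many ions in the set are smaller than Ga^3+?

Tabulating Z and e⁻: Si^4+: 10 e⁻, Z=14, Ge^4+: 28 e⁻, Z=32, Ga^3+: 28 e⁻, Z=31, In^3+: 46 e⁻, Z=49, Ag^+: 46 e⁻, Z=47. Si^4+ < Ge^4+ (same group, 1 shell fewer); Ge^4+ < Ga^3+ (isoelectronic, higher Z=32 is smaller); Ga^3+ < In^3+ (same group, period 4 vs 5); In^3+ < Ag^+ (isoelectronic, higher Z=49 is smaller).
Ordering all of them (including Ga^3+) by radius gives Si^4+ < Ge^4+ < Ga^3+ < In^3+ < Ag^+. So 2 are smaller.

2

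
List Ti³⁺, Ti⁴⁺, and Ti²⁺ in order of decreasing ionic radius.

Same element, different charge: the more highly charged cation has fewer electrons and a greater effective nuclear charge per electron, making Ti⁴⁺ the smallest.

Ti²⁺ > Ti³⁺ > Ti⁴⁺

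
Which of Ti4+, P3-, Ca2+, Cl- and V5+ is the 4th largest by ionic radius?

Ti4+

These species are isoelectronic with 18 electrons. The only difference is the number of protons: V5+ (Z=23), Ti4+ (Z=22), Ca2+ (Z=20), Cl- (Z=17), P3- (Z=15). The strongest nuclear pull (V5+) gives the smallest ion.
So the order is V5+ < Ti4+ < Ca2+ < Cl- < P3-; the 4th-largest ion is Ti4+.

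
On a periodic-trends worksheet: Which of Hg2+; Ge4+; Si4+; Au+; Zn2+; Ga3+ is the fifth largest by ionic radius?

Electron counts and nuclear charges: Si4+: 10 e⁻, Z=14, Ge4+: 28 e⁻, Z=32, Ga3+: 28 e⁻, Z=31, Zn2+: 28 e⁻, Z=30, Hg2+: 78 e⁻, Z=80, Au+: 78 e⁻, Z=79. Si4+ < Ge4+ (same group, period 3 vs 4); Ge4+ < Ga3+ (isoelectronic, higher Z=32 is smaller); Ga3+ < Zn2+ (isoelectronic, higher Z=31 is smaller); Zn2+ < Hg2+ (same group, period 4 vs 6); Hg2+ < Au+ (isoelectronic, higher Z=80 is smaller).
Full ascending order: Si4+ < Ge4+ < Ga3+ < Zn2+ < Hg2+ < Au+. Counting from the largest, position 5 is Ge4+.

Ge4+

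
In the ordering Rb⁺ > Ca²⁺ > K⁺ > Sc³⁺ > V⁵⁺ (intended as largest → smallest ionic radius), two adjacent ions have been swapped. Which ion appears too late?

The pair Ca²⁺, K⁺ is the wrong way round — both have 18 electrons but Z(Ca)=20 > Z(K)=19, so Ca²⁺ should be the smaller of the two. All other adjacent pairs agree with periodic trends, so K⁺ is the misplaced ion.

K⁺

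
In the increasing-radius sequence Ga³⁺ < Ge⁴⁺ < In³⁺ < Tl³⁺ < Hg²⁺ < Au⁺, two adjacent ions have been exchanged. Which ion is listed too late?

Check each adjacent pair. Ga³⁺ and Ge⁴⁺ are reversed: both have 28 electrons but Z(Ge)=32 > Z(Ga)=31, so Ge⁴⁺ should be the smaller of the two. No other neighbouring pair contradicts the periodic trends, so Ge⁴⁺ is the ion listed too late.

Ge⁴⁺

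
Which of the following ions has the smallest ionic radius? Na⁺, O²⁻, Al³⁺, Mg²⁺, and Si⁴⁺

Isoelectronic series (10 e⁻ each). Size is set by nuclear charge: more protons means a smaller ion. Si⁴⁺ (Z=14), Al³⁺ (Z=13), Mg²⁺ (Z=12), Na⁺ (Z=11), O²⁻ (Z=8).

Si⁴⁺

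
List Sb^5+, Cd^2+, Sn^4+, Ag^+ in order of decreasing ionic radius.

All of these have 46 electrons (isoelectronic). With the same electron cloud, the ion with the most protons pulls it in tightest. Nuclear charges: Sb^5+ (Z=51), Sn^4+ (Z=50), Cd^2+ (Z=48), Ag^+ (Z=47). Highest Z is smallest.

Ag^+ > Cd^2+ > Sn^4+ > Sb^5+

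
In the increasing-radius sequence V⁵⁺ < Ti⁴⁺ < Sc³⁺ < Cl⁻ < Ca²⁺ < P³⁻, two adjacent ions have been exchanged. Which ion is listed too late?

Compare adjacent ions: they are isoelectronic (18 e⁻) and Ca has more protons than Cl (20 vs 17), making Ca²⁺ smaller — yet in this increasing list Cl⁻ sits before Ca²⁺. Nothing else is reversed, so Ca²⁺ should move one place to the left.

Ca²⁺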